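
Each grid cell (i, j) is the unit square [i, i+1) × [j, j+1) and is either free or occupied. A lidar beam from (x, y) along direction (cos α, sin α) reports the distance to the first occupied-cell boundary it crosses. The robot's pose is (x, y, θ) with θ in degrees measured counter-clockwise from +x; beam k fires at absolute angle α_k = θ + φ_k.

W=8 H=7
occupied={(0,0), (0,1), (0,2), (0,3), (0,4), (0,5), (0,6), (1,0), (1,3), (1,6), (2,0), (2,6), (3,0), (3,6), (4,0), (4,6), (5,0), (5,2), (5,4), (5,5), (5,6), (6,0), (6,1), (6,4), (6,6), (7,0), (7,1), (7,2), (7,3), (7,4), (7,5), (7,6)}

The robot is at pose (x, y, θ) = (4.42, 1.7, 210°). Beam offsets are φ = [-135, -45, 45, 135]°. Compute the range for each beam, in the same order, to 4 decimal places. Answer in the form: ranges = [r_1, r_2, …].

beam 1: φ=-135°, α=75°
  dir = (cos 75°, sin 75°) = (0.2588, 0.9659); from cell (4,1)
  next x-line at t=2.2409, next y-line at t=0.3106; Δt_x=3.8637, Δt_y=1.0353
    y: enter (4,2) at t=0.3106
    y: enter (4,3) at t=1.3459
    x: enter (5,3) at t=2.2409
    y: enter (5,4) at t=2.3811 ← occupied
  → r_1 = 2.3811
beam 2: φ=-45°, α=165°
  dir = (cos 165°, sin 165°) = (-0.9659, 0.2588); from cell (4,1)
  next x-line at t=0.4348, next y-line at t=1.1591; Δt_x=1.0353, Δt_y=3.8637
    x: enter (3,1) at t=0.4348
    y: enter (3,2) at t=1.1591
    x: enter (2,2) at t=1.4701
    x: enter (1,2) at t=2.5054
    x: enter (0,2) at t=3.5406 ← occupied
  → r_2 = 3.5406
beam 3: φ=45°, α=255°
  dir = (cos 255°, sin 255°) = (-0.2588, -0.9659); from cell (4,1)
  next x-line at t=1.6228, next y-line at t=0.7247; Δt_x=3.8637, Δt_y=1.0353
    y: enter (4,0) at t=0.7247 ← occupied
  → r_3 = 0.7247
beam 4: φ=135°, α=345°
  dir = (cos 345°, sin 345°) = (0.9659, -0.2588); from cell (4,1)
  next x-line at t=0.6005, next y-line at t=2.7046; Δt_x=1.0353, Δt_y=3.8637
    x: enter (5,1) at t=0.6005
    x: enter (6,1) at t=1.6357 ← occupied
  → r_4 = 1.6357

ranges = [2.3811, 3.5406, 0.7247, 1.6357]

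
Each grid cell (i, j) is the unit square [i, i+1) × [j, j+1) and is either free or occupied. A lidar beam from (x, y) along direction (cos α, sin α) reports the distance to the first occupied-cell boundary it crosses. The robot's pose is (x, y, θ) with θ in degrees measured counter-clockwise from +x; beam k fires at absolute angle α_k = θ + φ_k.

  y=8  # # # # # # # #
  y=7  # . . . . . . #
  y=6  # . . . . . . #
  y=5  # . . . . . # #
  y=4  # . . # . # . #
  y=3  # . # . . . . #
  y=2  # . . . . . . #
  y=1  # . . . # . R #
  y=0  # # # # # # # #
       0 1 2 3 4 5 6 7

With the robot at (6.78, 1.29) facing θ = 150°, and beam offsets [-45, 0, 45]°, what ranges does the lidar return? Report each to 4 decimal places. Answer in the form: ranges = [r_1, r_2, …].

beam 1: φ=-45°, α=105°
  direction (-0.2588, 0.9659); cell (6,1); t to first gridline: x 3.0137, y 0.7350 (then +3.8637 / +1.0353)
    (6,2) via y @ 0.7350
    (6,3) via y @ 1.7703
    (6,4) via y @ 2.8056
    (5,4) via x @ 3.0137  # hit
  → r_1 = 3.0137
beam 2: φ=0°, α=150°
  direction (-0.8660, 0.5000); cell (6,1); t to first gridline: x 0.9007, y 1.4200 (then +1.1547 / +2.0000)
    (5,1) via x @ 0.9007
    (5,2) via y @ 1.4200
    (4,2) via x @ 2.0554
    (3,2) via x @ 3.2101
    (3,3) via y @ 3.4200
    (2,3) via x @ 4.3648  # hit
  → r_2 = 4.3648
beam 3: φ=45°, α=195°
  direction (-0.9659, -0.2588); cell (6,1); t to first gridline: x 0.8075, y 1.1205 (then +1.0353 / +3.8637)
    (5,1) via x @ 0.8075
    (5,0) via y @ 1.1205  # hit
  → r_3 = 1.1205

ranges = [3.0137, 4.3648, 1.1205]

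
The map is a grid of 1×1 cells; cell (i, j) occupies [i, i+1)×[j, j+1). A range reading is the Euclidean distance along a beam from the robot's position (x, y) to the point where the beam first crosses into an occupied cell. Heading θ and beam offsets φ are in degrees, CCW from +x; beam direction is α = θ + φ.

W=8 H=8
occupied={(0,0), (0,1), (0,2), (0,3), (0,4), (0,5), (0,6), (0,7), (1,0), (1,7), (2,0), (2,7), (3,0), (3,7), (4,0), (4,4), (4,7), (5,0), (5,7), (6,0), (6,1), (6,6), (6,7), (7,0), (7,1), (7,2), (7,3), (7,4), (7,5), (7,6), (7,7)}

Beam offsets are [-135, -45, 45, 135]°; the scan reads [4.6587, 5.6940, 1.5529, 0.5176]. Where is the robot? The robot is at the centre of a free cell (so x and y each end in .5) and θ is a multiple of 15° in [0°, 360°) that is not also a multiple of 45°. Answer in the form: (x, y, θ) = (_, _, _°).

Enumerate (i+0.5, j+0.5, θ) over the 33 free cells and 16 admissible headings. For each, cast all 4 beams and compare to the given ranges.
  (6.5, 3.5, 345°): beam 1 = 5.0000 ≠ 4.6587 ✗
  (4.5, 1.5, 345°): beam 1 = 1.0000 ≠ 4.6587 ✗
  (5.5, 2.5, 15°): beam 1 = 1.7321 ≠ 4.6587 ✗
  …
  (2.5, 1.5, 150°): r_1=4.6587, r_2=5.6940, r_3=1.5529, r_4=0.5176 — all match ✓
Only this pose fits every beam.

(x, y, θ) = (2.5, 1.5, 150°)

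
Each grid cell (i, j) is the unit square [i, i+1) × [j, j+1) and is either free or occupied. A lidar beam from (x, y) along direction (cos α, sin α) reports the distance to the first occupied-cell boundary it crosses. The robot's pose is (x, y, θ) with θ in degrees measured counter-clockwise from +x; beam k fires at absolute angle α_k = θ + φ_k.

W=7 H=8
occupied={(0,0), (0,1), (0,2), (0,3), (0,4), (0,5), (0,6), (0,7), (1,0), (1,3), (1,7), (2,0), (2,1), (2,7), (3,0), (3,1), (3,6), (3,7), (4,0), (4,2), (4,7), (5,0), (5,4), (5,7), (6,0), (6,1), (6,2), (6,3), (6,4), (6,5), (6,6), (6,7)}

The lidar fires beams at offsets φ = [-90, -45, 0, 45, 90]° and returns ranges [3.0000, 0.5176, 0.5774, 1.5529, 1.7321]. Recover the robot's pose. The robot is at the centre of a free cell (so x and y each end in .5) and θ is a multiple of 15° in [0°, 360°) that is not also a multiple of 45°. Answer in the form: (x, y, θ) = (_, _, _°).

The pose lattice has 24·16 = 384 candidates. Test each by forward raycasting.
  (4.5, 4.5, 150°): beam 1 = 2.8868 ≠ 3.0000 ✗
  (2.5, 5.5, 30°): beam 2 = 2.5882 ≠ 0.5176 ✗
  (5.5, 3.5, 240°): beam 1 = 5.1962 ≠ 3.0000 ✗
  (2.5, 6.5, 120°): beam 1 = 0.5774 ≠ 3.0000 ✗
  (1.5, 6.5, 300°): beam 1 = 0.5774 ≠ 3.0000 ✗
  …
  (2.5, 3.5, 210°): r_1=3.0000, r_2=0.5176, r_3=0.5774, r_4=1.5529, r_5=1.7321 — all match ✓
No second candidate reproduces the full scan.

(x, y, θ) = (2.5, 3.5, 210°)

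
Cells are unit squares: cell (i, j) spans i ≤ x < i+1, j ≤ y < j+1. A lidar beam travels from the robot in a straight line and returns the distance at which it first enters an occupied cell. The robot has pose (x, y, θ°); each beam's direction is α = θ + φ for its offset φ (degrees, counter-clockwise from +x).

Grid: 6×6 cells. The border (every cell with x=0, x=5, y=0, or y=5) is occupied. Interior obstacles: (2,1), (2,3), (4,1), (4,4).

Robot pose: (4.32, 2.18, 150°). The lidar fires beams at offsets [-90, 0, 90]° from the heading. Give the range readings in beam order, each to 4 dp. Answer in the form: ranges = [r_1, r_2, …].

ranges = [1.3600, 1.6400, 0.2078]

beam 1: φ=-90°, α=60°
  d=(0.5000,0.8660)  start (4,2)  tX=1.3600 tY=0.9469  stride 1/|dx|=2.0000 1/|dy|=1.1547
    cross y-line → (4,3), t=0.9469
    cross x-line → (5,3), t=1.3600 (wall)
  → r_1 = 1.3600
beam 2: φ=0°, α=150°
  d=(-0.8660,0.5000)  start (4,2)  tX=0.3695 tY=1.6400  stride 1/|dx|=1.1547 1/|dy|=2.0000
    cross x-line → (3,2), t=0.3695
    cross x-line → (2,2), t=1.5242
    cross y-line → (2,3), t=1.6400 (wall)
  → r_2 = 1.6400
beam 3: φ=90°, α=240°
  d=(-0.5000,-0.8660)  start (4,2)  tX=0.6400 tY=0.2078  stride 1/|dx|=2.0000 1/|dy|=1.1547
    cross y-line → (4,1), t=0.2078 (wall)
  → r_3 = 0.2078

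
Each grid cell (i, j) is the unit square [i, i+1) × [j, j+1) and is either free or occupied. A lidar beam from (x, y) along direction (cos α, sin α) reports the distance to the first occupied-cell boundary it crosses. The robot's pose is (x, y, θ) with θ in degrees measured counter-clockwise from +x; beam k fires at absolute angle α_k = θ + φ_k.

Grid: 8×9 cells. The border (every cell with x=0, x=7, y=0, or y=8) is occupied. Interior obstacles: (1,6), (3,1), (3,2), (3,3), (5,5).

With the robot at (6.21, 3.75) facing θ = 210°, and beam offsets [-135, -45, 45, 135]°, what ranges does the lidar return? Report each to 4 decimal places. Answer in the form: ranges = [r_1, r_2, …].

ranges = [3.0523, 5.3938, 2.8470, 0.8179]

beam 1: φ=-135°, α=75°
  dir = (cos 75°, sin 75°) = (0.2588, 0.9659); from cell (6,3)
  next x-line at t=3.0523, next y-line at t=0.2588; Δt_x=3.8637, Δt_y=1.0353
    y: enter (6,4) at t=0.2588
    y: enter (6,5) at t=1.2941
    y: enter (6,6) at t=2.3294
    x: enter (7,6) at t=3.0523 ← occupied
  → r_1 = 3.0523
beam 2: φ=-45°, α=165°
  dir = (cos 165°, sin 165°) = (-0.9659, 0.2588); from cell (6,3)
  next x-line at t=0.2174, next y-line at t=0.9659; Δt_x=1.0353, Δt_y=3.8637
    x: enter (5,3) at t=0.2174
    y: enter (5,4) at t=0.9659
    x: enter (4,4) at t=1.2527
    x: enter (3,4) at t=2.2880
    x: enter (2,4) at t=3.3232
    x: enter (1,4) at t=4.3585
    y: enter (1,5) at t=4.8296
    x: enter (0,5) at t=5.3938 ← occupied
  → r_2 = 5.3938
beam 3: φ=45°, α=255°
  dir = (cos 255°, sin 255°) = (-0.2588, -0.9659); from cell (6,3)
  next x-line at t=0.8114, next y-line at t=0.7765; Δt_x=3.8637, Δt_y=1.0353
    y: enter (6,2) at t=0.7765
    x: enter (5,2) at t=0.8114
    y: enter (5,1) at t=1.8117
    y: enter (5,0) at t=2.8470 ← occupied
  → r_3 = 2.8470
beam 4: φ=135°, α=345°
  dir = (cos 345°, sin 345°) = (0.9659, -0.2588); from cell (6,3)
  next x-line at t=0.8179, next y-line at t=2.8978; Δt_x=1.0353, Δt_y=3.8637
    x: enter (7,3) at t=0.8179 ← occupied
  → r_4 = 0.8179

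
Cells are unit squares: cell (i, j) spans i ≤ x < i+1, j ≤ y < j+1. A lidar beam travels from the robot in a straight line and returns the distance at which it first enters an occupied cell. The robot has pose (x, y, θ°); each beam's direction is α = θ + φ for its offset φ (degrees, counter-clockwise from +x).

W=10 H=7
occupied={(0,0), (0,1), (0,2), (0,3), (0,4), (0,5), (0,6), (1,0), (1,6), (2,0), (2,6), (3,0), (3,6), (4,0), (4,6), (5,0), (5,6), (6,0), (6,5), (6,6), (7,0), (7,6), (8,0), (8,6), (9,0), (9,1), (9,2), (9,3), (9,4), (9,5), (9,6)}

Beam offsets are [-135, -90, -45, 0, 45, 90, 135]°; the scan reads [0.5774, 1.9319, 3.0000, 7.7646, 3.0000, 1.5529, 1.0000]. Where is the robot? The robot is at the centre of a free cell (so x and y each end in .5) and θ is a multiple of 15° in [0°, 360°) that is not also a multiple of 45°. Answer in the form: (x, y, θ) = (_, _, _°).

(x, y, θ) = (8.5, 2.5, 165°)

The pose lattice has 39·16 = 624 candidates. Test each by forward raycasting.
  (4.5, 3.5, 195°): beam 1 = 2.8868 ≠ 0.5774 ✗
  (8.5, 1.5, 345°): beam 1 = 1.0000 ≠ 0.5774 ✗
  (5.5, 5.5, 285°): beam 1 = 1.0000 ≠ 0.5774 ✗
  …
  (8.5, 2.5, 165°): r_1=0.5774, r_2=1.9319, r_3=3.0000, r_4=7.7646, r_5=3.0000, r_6=1.5529, r_7=1.0000 — all match ✓
Only this pose fits every beam.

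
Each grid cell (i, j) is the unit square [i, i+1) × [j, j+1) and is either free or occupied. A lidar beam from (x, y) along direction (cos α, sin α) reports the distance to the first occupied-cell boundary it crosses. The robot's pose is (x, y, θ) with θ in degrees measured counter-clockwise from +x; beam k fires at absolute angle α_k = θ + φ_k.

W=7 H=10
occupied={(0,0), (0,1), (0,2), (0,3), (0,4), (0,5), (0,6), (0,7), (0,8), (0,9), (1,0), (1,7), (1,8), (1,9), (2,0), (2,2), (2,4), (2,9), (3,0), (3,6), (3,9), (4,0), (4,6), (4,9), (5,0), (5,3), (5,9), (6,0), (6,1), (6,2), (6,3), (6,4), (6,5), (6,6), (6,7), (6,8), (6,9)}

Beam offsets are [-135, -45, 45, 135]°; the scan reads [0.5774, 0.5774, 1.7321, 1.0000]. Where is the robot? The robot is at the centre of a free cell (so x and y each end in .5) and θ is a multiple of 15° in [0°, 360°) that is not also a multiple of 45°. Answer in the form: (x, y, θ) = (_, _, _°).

(x, y, θ) = (2.5, 8.5, 255°)

The pose lattice has 33·16 = 528 candidates. Test each by forward raycasting.
  (1.5, 1.5, 60°): beam 1 = 0.5176 ≠ 0.5774 ✗
  (5.5, 1.5, 165°): beam 2 = 7.0000 ≠ 0.5774 ✗
  (5.5, 4.5, 300°): beam 1 = 4.6587 ≠ 0.5774 ✗
  …
  (2.5, 8.5, 255°): r_1=0.5774, r_2=0.5774, r_3=1.7321, r_4=1.0000 — all match ✓
Only this pose fits every beam.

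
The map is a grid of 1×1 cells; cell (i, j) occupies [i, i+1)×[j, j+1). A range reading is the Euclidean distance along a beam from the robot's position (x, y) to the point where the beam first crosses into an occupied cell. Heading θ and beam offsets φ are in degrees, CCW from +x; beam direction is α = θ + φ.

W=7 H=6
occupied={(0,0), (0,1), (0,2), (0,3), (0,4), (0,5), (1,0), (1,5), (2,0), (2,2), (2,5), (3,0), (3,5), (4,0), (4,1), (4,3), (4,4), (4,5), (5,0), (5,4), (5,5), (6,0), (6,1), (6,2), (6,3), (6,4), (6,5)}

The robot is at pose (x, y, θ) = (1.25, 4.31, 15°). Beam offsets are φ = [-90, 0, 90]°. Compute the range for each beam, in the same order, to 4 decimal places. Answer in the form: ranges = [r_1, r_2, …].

beam 1: φ=-90°, α=285°
  cosα=0.2588 sinα=-0.9659 | (1,4) | tMaxX 2.8978 tMaxY 0.3209 | tΔX 3.8637 tΔY 1.0353
    t=0.3209 [y] (1,3)
    t=1.3562 [y] (1,2)
    t=2.3915 [y] (1,1)
    t=2.8978 [x] (2,1)
    t=3.4268 [y] (2,0) — stop
  → r_1 = 3.4268
beam 2: φ=0°, α=15°
  cosα=0.9659 sinα=0.2588 | (1,4) | tMaxX 0.7765 tMaxY 2.6660 | tΔX 1.0353 tΔY 3.8637
    t=0.7765 [x] (2,4)
    t=1.8117 [x] (3,4)
    t=2.6660 [y] (3,5) — stop
  → r_2 = 2.6660
beam 3: φ=90°, α=105°
  cosα=-0.2588 sinα=0.9659 | (1,4) | tMaxX 0.9659 tMaxY 0.7143 | tΔX 3.8637 tΔY 1.0353
    t=0.7143 [y] (1,5) — stop
  → r_3 = 0.7143

ranges = [3.4268, 2.6660, 0.7143]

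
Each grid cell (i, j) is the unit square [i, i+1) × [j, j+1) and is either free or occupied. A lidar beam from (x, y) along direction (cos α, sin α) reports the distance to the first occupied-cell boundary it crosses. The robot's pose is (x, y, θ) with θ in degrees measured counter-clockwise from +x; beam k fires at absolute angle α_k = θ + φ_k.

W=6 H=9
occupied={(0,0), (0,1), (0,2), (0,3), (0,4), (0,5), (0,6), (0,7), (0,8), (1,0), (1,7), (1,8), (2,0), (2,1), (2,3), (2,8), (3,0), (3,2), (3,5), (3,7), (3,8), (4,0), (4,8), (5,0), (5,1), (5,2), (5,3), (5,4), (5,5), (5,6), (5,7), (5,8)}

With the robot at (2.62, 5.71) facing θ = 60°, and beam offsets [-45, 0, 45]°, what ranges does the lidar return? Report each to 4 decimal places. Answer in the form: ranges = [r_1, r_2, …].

beam 1: φ=-45°, α=15°
  direction (0.9659, 0.2588); cell (2,5); t to first gridline: x 0.3934, y 1.1205 (then +1.0353 / +3.8637)
    (3,5) via x @ 0.3934  # hit
  → r_1 = 0.3934
beam 2: φ=0°, α=60°
  direction (0.5000, 0.8660); cell (2,5); t to first gridline: x 0.7600, y 0.3349 (then +2.0000 / +1.1547)
    (2,6) via y @ 0.3349
    (3,6) via x @ 0.7600
    (3,7) via y @ 1.4896  # hit
  → r_2 = 1.4896
beam 3: φ=45°, α=105°
  direction (-0.2588, 0.9659); cell (2,5); t to first gridline: x 2.3955, y 0.3002 (then +3.8637 / +1.0353)
    (2,6) via y @ 0.3002
    (2,7) via y @ 1.3355
    (2,8) via y @ 2.3708  # hit
  → r_3 = 2.3708

ranges = [0.3934, 1.4896, 2.3708]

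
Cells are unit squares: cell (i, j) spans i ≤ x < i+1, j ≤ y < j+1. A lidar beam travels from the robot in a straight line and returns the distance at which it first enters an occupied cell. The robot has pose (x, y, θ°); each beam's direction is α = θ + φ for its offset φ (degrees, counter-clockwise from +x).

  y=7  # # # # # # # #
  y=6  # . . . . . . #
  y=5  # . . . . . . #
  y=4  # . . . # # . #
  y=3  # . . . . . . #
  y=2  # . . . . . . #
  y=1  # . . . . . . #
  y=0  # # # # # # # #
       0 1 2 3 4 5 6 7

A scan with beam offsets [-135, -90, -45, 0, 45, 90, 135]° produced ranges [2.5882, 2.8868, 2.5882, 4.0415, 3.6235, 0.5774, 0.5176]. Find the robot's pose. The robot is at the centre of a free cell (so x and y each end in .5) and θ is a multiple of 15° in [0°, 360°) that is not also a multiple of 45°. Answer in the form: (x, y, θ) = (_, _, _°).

Enumerate (i+0.5, j+0.5, θ) over the 34 free cells and 16 admissible headings. For each, cast all 7 beams and compare to the given ranges.
  (6.5, 1.5, 345°): beam 1 = 1.0000 ≠ 2.5882 ✗
  (5.5, 2.5, 150°): beam 1 = 1.5529 ≠ 2.5882 ✗
  (3.5, 2.5, 210°): beam 1 = 1.9319 ≠ 2.5882 ✗
  (6.5, 6.5, 105°): beam 1 = 0.5774 ≠ 2.5882 ✗
  …
  (3.5, 4.5, 240°): r_1=2.5882, r_2=2.8868, r_3=2.5882, r_4=4.0415, r_5=3.6235, r_6=0.5774, r_7=0.5176 — all match ✓
Only this pose fits every beam.

(x, y, θ) = (3.5, 4.5, 240°)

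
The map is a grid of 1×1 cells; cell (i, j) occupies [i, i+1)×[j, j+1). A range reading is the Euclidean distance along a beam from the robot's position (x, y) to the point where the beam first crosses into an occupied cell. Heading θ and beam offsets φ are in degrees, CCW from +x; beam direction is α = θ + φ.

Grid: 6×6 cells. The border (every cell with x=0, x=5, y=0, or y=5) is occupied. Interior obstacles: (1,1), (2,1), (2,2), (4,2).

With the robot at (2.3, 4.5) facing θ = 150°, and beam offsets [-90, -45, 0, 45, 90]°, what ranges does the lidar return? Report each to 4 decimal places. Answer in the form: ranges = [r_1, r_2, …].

beam 1: φ=-90°, α=60°
  direction (0.5000, 0.8660); cell (2,4); t to first gridline: x 1.4000, y 0.5774 (then +2.0000 / +1.1547)
    (2,5) via y @ 0.5774  # hit
  → r_1 = 0.5774
beam 2: φ=-45°, α=105°
  direction (-0.2588, 0.9659); cell (2,4); t to first gridline: x 1.1591, y 0.5176 (then +3.8637 / +1.0353)
    (2,5) via y @ 0.5176  # hit
  → r_2 = 0.5176
beam 3: φ=0°, α=150°
  direction (-0.8660, 0.5000); cell (2,4); t to first gridline: x 0.3464, y 1.0000 (then +1.1547 / +2.0000)
    (1,4) via x @ 0.3464
    (1,5) via y @ 1.0000  # hit
  → r_3 = 1.0000
beam 4: φ=45°, α=195°
  direction (-0.9659, -0.2588); cell (2,4); t to first gridline: x 0.3106, y 1.9319 (then +1.0353 / +3.8637)
    (1,4) via x @ 0.3106
    (0,4) via x @ 1.3459  # hit
  → r_4 = 1.3459
beam 5: φ=90°, α=240°
  direction (-0.5000, -0.8660); cell (2,4); t to first gridline: x 0.6000, y 0.5774 (then +2.0000 / +1.1547)
    (2,3) via y @ 0.5774
    (1,3) via x @ 0.6000
    (1,2) via y @ 1.7321
    (0,2) via x @ 2.6000  # hit
  → r_5 = 2.6000

ranges = [0.5774, 0.5176, 1.0000, 1.3459, 2.6000]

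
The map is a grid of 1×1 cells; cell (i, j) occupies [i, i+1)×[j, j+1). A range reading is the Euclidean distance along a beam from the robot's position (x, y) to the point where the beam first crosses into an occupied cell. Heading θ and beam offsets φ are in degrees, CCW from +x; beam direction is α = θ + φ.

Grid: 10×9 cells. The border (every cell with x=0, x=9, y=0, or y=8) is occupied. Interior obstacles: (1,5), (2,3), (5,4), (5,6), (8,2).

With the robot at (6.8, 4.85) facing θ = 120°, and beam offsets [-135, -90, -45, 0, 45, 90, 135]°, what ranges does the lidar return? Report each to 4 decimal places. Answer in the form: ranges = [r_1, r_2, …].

beam 1: φ=-135°, α=345°
  d=(0.9659,-0.2588)  start (6,4)  tX=0.2071 tY=3.2841  stride 1/|dx|=1.0353 1/|dy|=3.8637
    cross x-line → (7,4), t=0.2071
    cross x-line → (8,4), t=1.2423
    cross x-line → (9,4), t=2.2776 (wall)
  → r_1 = 2.2776
beam 2: φ=-90°, α=30°
  d=(0.8660,0.5000)  start (6,4)  tX=0.2309 tY=0.3000  stride 1/|dx|=1.1547 1/|dy|=2.0000
    cross x-line → (7,4), t=0.2309
    cross y-line → (7,5), t=0.3000
    cross x-line → (8,5), t=1.3856
    cross y-line → (8,6), t=2.3000
    cross x-line → (9,6), t=2.5403 (wall)
  → r_2 = 2.5403
beam 3: φ=-45°, α=75°
  d=(0.2588,0.9659)  start (6,4)  tX=0.7727 tY=0.1553  stride 1/|dx|=3.8637 1/|dy|=1.0353
    cross y-line → (6,5), t=0.1553
    cross x-line → (7,5), t=0.7727
    cross y-line → (7,6), t=1.1906
    cross y-line → (7,7), t=2.2258
    cross y-line → (7,8), t=3.2611 (wall)
  → r_3 = 3.2611
beam 4: φ=0°, α=120°
  d=(-0.5000,0.8660)  start (6,4)  tX=1.6000 tY=0.1732  stride 1/|dx|=2.0000 1/|dy|=1.1547
    cross y-line → (6,5), t=0.1732
    cross y-line → (6,6), t=1.3279
    cross x-line → (5,6), t=1.6000 (wall)
  → r_4 = 1.6000
beam 5: φ=45°, α=165°
  d=(-0.9659,0.2588)  start (6,4)  tX=0.8282 tY=0.5796  stride 1/|dx|=1.0353 1/|dy|=3.8637
    cross y-line → (6,5), t=0.5796
    cross x-line → (5,5), t=0.8282
    cross x-line → (4,5), t=1.8635
    cross x-line → (3,5), t=2.8988
    cross x-line → (2,5), t=3.9340
    cross y-line → (2,6), t=4.4433
    cross x-line → (1,6), t=4.9693
    cross x-line → (0,6), t=6.0046 (wall)
  → r_5 = 6.0046
beam 6: φ=90°, α=210°
  d=(-0.8660,-0.5000)  start (6,4)  tX=0.9238 tY=1.7000  stride 1/|dx|=1.1547 1/|dy|=2.0000
    cross x-line → (5,4), t=0.9238 (wall)
  → r_6 = 0.9238
beam 7: φ=135°, α=255°
  d=(-0.2588,-0.9659)  start (6,4)  tX=3.0910 tY=0.8800  stride 1/|dx|=3.8637 1/|dy|=1.0353
    cross y-line → (6,3), t=0.8800
    cross y-line → (6,2), t=1.9153
    cross y-line → (6,1), t=2.9505
    cross x-line → (5,1), t=3.0910
    cross y-line → (5,0), t=3.9858 (wall)
  → r_7 = 3.9858

ranges = [2.2776, 2.5403, 3.2611, 1.6000, 6.0046, 0.9238, 3.9858]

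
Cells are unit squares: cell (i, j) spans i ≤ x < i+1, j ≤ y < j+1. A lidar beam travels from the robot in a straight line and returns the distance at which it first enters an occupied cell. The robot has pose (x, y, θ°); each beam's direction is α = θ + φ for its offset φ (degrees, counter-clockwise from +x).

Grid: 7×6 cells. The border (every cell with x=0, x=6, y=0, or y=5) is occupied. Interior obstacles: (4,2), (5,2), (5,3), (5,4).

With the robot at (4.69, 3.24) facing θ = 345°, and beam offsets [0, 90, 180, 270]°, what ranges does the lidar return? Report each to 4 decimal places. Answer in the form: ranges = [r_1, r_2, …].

ranges = [0.3209, 1.1977, 3.8202, 0.2485]

beam 1: φ=0°, α=345°
  dir = (cos 345°, sin 345°) = (0.9659, -0.2588); from cell (4,3)
  next x-line at t=0.3209, next y-line at t=0.9273; Δt_x=1.0353, Δt_y=3.8637
    x: enter (5,3) at t=0.3209 ← occupied
  → r_1 = 0.3209
beam 2: φ=90°, α=75°
  dir = (cos 75°, sin 75°) = (0.2588, 0.9659); from cell (4,3)
  next x-line at t=1.1977, next y-line at t=0.7868; Δt_x=3.8637, Δt_y=1.0353
    y: enter (4,4) at t=0.7868
    x: enter (5,4) at t=1.1977 ← occupied
  → r_2 = 1.1977
beam 3: φ=180°, α=165°
  dir = (cos 165°, sin 165°) = (-0.9659, 0.2588); from cell (4,3)
  next x-line at t=0.7143, next y-line at t=2.9364; Δt_x=1.0353, Δt_y=3.8637
    x: enter (3,3) at t=0.7143
    x: enter (2,3) at t=1.7496
    x: enter (1,3) at t=2.7849
    y: enter (1,4) at t=2.9364
    x: enter (0,4) at t=3.8202 ← occupied
  → r_3 = 3.8202
beam 4: φ=270°, α=255°
  dir = (cos 255°, sin 255°) = (-0.2588, -0.9659); from cell (4,3)
  next x-line at t=2.6660, next y-line at t=0.2485; Δt_x=3.8637, Δt_y=1.0353
    y: enter (4,2) at t=0.2485 ← occupied
  → r_4 = 0.2485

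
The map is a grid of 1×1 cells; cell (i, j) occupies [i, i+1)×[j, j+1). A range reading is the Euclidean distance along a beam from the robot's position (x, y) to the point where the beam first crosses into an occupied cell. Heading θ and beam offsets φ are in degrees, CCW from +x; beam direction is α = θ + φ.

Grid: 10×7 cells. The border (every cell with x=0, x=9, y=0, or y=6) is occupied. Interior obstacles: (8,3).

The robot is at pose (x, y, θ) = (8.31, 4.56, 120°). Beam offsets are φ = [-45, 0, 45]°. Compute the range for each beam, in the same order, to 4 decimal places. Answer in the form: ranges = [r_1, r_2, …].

ranges = [1.4908, 1.6628, 5.5637]

beam 1: φ=-45°, α=75°
  cosα=0.2588 sinα=0.9659 | (8,4) | tMaxX 2.6660 tMaxY 0.4555 | tΔX 3.8637 tΔY 1.0353
    t=0.4555 [y] (8,5)
    t=1.4908 [y] (8,6) — stop
  → r_1 = 1.4908
beam 2: φ=0°, α=120°
  cosα=-0.5000 sinα=0.8660 | (8,4) | tMaxX 0.6200 tMaxY 0.5081 | tΔX 2.0000 tΔY 1.1547
    t=0.5081 [y] (8,5)
    t=0.6200 [x] (7,5)
    t=1.6628 [y] (7,6) — stop
  → r_2 = 1.6628
beam 3: φ=45°, α=165°
  cosα=-0.9659 sinα=0.2588 | (8,4) | tMaxX 0.3209 tMaxY 1.7000 | tΔX 1.0353 tΔY 3.8637
    t=0.3209 [x] (7,4)
    t=1.3562 [x] (6,4)
    t=1.7000 [y] (6,5)
    t=2.3915 [x] (5,5)
    t=3.4268 [x] (4,5)
    t=4.4620 [x] (3,5)
    t=5.4973 [x] (2,5)
    t=5.5637 [y] (2,6) — stop
  → r_3 = 5.5637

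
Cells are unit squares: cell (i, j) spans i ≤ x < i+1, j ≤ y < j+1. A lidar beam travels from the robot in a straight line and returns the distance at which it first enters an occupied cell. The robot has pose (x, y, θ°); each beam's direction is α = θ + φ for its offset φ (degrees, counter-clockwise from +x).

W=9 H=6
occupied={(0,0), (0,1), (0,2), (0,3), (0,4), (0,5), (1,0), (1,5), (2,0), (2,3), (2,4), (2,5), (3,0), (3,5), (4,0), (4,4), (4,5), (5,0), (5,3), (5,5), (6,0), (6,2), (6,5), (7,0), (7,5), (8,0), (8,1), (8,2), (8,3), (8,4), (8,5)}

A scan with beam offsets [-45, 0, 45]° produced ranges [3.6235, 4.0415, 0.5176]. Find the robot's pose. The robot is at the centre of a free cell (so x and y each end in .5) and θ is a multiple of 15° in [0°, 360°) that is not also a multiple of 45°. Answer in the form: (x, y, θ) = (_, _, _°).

(x, y, θ) = (3.5, 4.5, 300°)

The pose lattice has 23·16 = 368 candidates. Test each by forward raycasting.
  (5.5, 4.5, 345°): beam 1 = 0.5774 ≠ 3.6235 ✗
  (7.5, 4.5, 120°): beam 1 = 0.5176 ≠ 3.6235 ✗
  (5.5, 1.5, 345°): beam 1 = 0.5774 ≠ 3.6235 ✗
  (1.5, 4.5, 60°): beam 1 = 0.5176 ≠ 3.6235 ✗
  (4.5, 2.5, 300°): beam 1 = 1.5529 ≠ 3.6235 ✗
  …
  (3.5, 4.5, 300°): r_1=3.6235, r_2=4.0415, r_3=0.5176 — all match ✓
No second candidate reproduces the full scan.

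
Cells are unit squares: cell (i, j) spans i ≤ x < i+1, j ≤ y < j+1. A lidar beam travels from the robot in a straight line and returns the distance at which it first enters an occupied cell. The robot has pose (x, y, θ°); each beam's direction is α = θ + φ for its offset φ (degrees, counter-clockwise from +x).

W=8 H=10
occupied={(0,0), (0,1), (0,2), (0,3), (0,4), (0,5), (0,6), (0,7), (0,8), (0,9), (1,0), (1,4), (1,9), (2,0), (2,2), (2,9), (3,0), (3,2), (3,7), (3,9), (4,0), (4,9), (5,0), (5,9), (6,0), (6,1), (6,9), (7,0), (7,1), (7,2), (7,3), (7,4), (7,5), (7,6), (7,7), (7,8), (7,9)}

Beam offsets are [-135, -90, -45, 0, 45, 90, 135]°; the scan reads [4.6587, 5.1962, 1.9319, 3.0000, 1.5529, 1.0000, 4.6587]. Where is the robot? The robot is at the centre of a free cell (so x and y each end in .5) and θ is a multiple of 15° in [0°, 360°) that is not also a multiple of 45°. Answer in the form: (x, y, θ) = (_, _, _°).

(x, y, θ) = (2.5, 5.5, 120°)

Candidates: 43 free-cell centres × 16 headings = 688 poses. Raycast each; keep the one whose scan matches to 4 dp.
  (1.5, 1.5, 285°): beam 1 = 0.5774 ≠ 4.6587 ✗
  (1.5, 3.5, 150°): beam 1 = 5.6940 ≠ 4.6587 ✗
  (1.5, 6.5, 195°): beam 1 = 2.8868 ≠ 4.6587 ✗
  (1.5, 7.5, 330°): beam 1 = 0.5176 ≠ 4.6587 ✗
  …
  (2.5, 5.5, 120°): r_1=4.6587, r_2=5.1962, r_3=1.9319, r_4=3.0000, r_5=1.5529, r_6=1.0000, r_7=4.6587 — all match ✓
Only this pose fits every beam.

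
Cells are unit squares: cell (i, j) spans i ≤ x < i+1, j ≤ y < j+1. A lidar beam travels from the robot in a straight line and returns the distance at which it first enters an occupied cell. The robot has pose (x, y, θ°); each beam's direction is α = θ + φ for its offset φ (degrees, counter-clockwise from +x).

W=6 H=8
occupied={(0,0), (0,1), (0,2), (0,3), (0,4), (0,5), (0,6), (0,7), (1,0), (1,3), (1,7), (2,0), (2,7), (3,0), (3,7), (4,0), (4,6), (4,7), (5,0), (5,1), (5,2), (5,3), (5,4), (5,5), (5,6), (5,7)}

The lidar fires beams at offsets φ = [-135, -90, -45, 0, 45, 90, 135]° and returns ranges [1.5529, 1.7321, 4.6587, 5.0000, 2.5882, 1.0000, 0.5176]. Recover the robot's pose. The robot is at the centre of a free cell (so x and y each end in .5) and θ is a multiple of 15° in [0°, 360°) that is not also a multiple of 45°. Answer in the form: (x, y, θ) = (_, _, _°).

(x, y, θ) = (3.5, 1.5, 120°)

The pose lattice has 22·16 = 352 candidates. Test each by forward raycasting.
  (4.5, 4.5, 150°): beam 1 = 0.5176 ≠ 1.5529 ✗
  (2.5, 4.5, 300°): beam 2 = 1.0000 ≠ 1.7321 ✗
  (2.5, 1.5, 165°): beam 1 = 2.8868 ≠ 1.5529 ✗
  …
  (3.5, 1.5, 120°): r_1=1.5529, r_2=1.7321, r_3=4.6587, r_4=5.0000, r_5=2.5882, r_6=1.0000, r_7=0.5176 — all match ✓
No second candidate reproduces the full scan.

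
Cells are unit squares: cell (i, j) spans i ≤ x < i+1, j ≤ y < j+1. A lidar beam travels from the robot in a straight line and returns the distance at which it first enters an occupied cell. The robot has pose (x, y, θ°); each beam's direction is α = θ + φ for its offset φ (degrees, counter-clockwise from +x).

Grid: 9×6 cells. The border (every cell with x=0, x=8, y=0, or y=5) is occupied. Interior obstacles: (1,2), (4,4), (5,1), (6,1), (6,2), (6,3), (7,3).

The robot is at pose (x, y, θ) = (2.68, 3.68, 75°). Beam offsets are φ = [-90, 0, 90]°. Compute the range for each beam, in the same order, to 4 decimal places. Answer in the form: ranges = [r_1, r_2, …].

beam 1: φ=-90°, α=345°
  d=(0.9659,-0.2588)  start (2,3)  tX=0.3313 tY=2.6273  stride 1/|dx|=1.0353 1/|dy|=3.8637
    cross x-line → (3,3), t=0.3313
    cross x-line → (4,3), t=1.3666
    cross x-line → (5,3), t=2.4018
    cross y-line → (5,2), t=2.6273
    cross x-line → (6,2), t=3.4371 (wall)
  → r_1 = 3.4371
beam 2: φ=0°, α=75°
  d=(0.2588,0.9659)  start (2,3)  tX=1.2364 tY=0.3313  stride 1/|dx|=3.8637 1/|dy|=1.0353
    cross y-line → (2,4), t=0.3313
    cross x-line → (3,4), t=1.2364
    cross y-line → (3,5), t=1.3666 (wall)
  → r_2 = 1.3666
beam 3: φ=90°, α=165°
  d=(-0.9659,0.2588)  start (2,3)  tX=0.7040 tY=1.2364  stride 1/|dx|=1.0353 1/|dy|=3.8637
    cross x-line → (1,3), t=0.7040
    cross y-line → (1,4), t=1.2364
    cross x-line → (0,4), t=1.7393 (wall)
  → r_3 = 1.7393

ranges = [3.4371, 1.3666, 1.7393]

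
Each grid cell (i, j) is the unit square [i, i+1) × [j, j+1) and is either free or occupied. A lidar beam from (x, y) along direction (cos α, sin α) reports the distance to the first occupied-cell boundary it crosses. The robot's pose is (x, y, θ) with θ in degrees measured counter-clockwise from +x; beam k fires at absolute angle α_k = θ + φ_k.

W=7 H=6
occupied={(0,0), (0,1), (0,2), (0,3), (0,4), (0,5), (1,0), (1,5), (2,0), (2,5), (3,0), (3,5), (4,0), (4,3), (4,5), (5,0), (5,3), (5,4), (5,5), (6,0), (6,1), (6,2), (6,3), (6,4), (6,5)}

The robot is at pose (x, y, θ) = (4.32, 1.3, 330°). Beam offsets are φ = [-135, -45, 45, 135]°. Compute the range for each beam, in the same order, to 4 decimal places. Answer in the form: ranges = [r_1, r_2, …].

beam 1: φ=-135°, α=195°
  dir = (cos 195°, sin 195°) = (-0.9659, -0.2588); from cell (4,1)
  next x-line at t=0.3313, next y-line at t=1.1591; Δt_x=1.0353, Δt_y=3.8637
    x: enter (3,1) at t=0.3313
    y: enter (3,0) at t=1.1591 ← occupied
  → r_1 = 1.1591
beam 2: φ=-45°, α=285°
  dir = (cos 285°, sin 285°) = (0.2588, -0.9659); from cell (4,1)
  next x-line at t=2.6273, next y-line at t=0.3106; Δt_x=3.8637, Δt_y=1.0353
    y: enter (4,0) at t=0.3106 ← occupied
  → r_2 = 0.3106
beam 3: φ=45°, α=15°
  dir = (cos 15°, sin 15°) = (0.9659, 0.2588); from cell (4,1)
  next x-line at t=0.7040, next y-line at t=2.7046; Δt_x=1.0353, Δt_y=3.8637
    x: enter (5,1) at t=0.7040
    x: enter (6,1) at t=1.7393 ← occupied
  → r_3 = 1.7393
beam 4: φ=135°, α=105°
  dir = (cos 105°, sin 105°) = (-0.2588, 0.9659); from cell (4,1)
  next x-line at t=1.2364, next y-line at t=0.7247; Δt_x=3.8637, Δt_y=1.0353
    y: enter (4,2) at t=0.7247
    x: enter (3,2) at t=1.2364
    y: enter (3,3) at t=1.7600
    y: enter (3,4) at t=2.7952
    y: enter (3,5) at t=3.8305 ← occupied
  → r_4 = 3.8305

ranges = [1.1591, 0.3106, 1.7393, 3.8305]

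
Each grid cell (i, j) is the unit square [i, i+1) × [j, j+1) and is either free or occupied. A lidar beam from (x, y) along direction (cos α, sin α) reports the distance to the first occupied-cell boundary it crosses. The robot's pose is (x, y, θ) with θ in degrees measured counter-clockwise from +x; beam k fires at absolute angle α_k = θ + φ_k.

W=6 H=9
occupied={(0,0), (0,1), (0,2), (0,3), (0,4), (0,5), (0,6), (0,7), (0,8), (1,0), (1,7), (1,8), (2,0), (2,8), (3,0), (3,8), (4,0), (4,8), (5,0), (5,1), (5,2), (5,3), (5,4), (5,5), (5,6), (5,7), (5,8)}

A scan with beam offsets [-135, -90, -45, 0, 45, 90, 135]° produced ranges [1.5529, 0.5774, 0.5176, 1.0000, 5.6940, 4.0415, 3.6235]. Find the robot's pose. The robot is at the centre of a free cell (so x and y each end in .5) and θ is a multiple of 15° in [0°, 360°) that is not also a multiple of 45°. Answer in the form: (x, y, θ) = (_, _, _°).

The pose lattice has 27·16 = 432 candidates. Test each by forward raycasting.
  (2.5, 2.5, 330°): beam 2 = 1.7321 ≠ 0.5774 ✗
  (4.5, 4.5, 150°): beam 1 = 0.5176 ≠ 1.5529 ✗
  (3.5, 6.5, 255°): beam 1 = 1.7321 ≠ 1.5529 ✗
  (3.5, 4.5, 120°): beam 2 = 1.7321 ≠ 0.5774 ✗
  …
  (4.5, 2.5, 60°): r_1=1.5529, r_2=0.5774, r_3=0.5176, r_4=1.0000, r_5=5.6940, r_6=4.0415, r_7=3.6235 — all match ✓
Only this pose fits every beam.

(x, y, θ) = (4.5, 2.5, 60°)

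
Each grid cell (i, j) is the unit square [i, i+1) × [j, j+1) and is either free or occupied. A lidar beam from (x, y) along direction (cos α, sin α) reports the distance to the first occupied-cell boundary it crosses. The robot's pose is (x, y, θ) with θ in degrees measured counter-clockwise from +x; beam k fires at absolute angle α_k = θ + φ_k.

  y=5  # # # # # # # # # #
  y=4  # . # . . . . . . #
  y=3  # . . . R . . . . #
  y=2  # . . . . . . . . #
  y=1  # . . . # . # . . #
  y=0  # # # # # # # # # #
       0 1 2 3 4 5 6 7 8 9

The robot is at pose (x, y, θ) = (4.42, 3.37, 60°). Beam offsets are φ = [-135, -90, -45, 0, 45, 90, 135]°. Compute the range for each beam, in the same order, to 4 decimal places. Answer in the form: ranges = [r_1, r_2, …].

ranges = [1.4183, 2.7400, 4.7416, 1.8822, 1.6875, 1.6397, 3.5406]

beam 1: φ=-135°, α=285°
  d=(0.2588,-0.9659)  start (4,3)  tX=2.2409 tY=0.3831  stride 1/|dx|=3.8637 1/|dy|=1.0353
    cross y-line → (4,2), t=0.3831
    cross y-line → (4,1), t=1.4183 (wall)
  → r_1 = 1.4183
beam 2: φ=-90°, α=330°
  d=(0.8660,-0.5000)  start (4,3)  tX=0.6697 tY=0.7400  stride 1/|dx|=1.1547 1/|dy|=2.0000
    cross x-line → (5,3), t=0.6697
    cross y-line → (5,2), t=0.7400
    cross x-line → (6,2), t=1.8244
    cross y-line → (6,1), t=2.7400 (wall)
  → r_2 = 2.7400
beam 3: φ=-45°, α=15°
  d=(0.9659,0.2588)  start (4,3)  tX=0.6005 tY=2.4341  stride 1/|dx|=1.0353 1/|dy|=3.8637
    cross x-line → (5,3), t=0.6005
    cross x-line → (6,3), t=1.6357
    cross y-line → (6,4), t=2.4341
    cross x-line → (7,4), t=2.6710
    cross x-line → (8,4), t=3.7063
    cross x-line → (9,4), t=4.7416 (wall)
  → r_3 = 4.7416
beam 4: φ=0°, α=60°
  d=(0.5000,0.8660)  start (4,3)  tX=1.1600 tY=0.7275  stride 1/|dx|=2.0000 1/|dy|=1.1547
    cross y-line → (4,4), t=0.7275
    cross x-line → (5,4), t=1.1600
    cross y-line → (5,5), t=1.8822 (wall)
  → r_4 = 1.8822
beam 5: φ=45°, α=105°
  d=(-0.2588,0.9659)  start (4,3)  tX=1.6228 tY=0.6522  stride 1/|dx|=3.8637 1/|dy|=1.0353
    cross y-line → (4,4), t=0.6522
    cross x-line → (3,4), t=1.6228
    cross y-line → (3,5), t=1.6875 (wall)
  → r_5 = 1.6875
beam 6: φ=90°, α=150°
  d=(-0.8660,0.5000)  start (4,3)  tX=0.4850 tY=1.2600  stride 1/|dx|=1.1547 1/|dy|=2.0000
    cross x-line → (3,3), t=0.4850
    cross y-line → (3,4), t=1.2600
    cross x-line → (2,4), t=1.6397 (wall)
  → r_6 = 1.6397
beam 7: φ=135°, α=195°
  d=(-0.9659,-0.2588)  start (4,3)  tX=0.4348 tY=1.4296  stride 1/|dx|=1.0353 1/|dy|=3.8637
    cross x-line → (3,3), t=0.4348
    cross y-line → (3,2), t=1.4296
    cross x-line → (2,2), t=1.4701
    cross x-line → (1,2), t=2.5054
    cross x-line → (0,2), t=3.5406 (wall)
  → r_7 = 3.5406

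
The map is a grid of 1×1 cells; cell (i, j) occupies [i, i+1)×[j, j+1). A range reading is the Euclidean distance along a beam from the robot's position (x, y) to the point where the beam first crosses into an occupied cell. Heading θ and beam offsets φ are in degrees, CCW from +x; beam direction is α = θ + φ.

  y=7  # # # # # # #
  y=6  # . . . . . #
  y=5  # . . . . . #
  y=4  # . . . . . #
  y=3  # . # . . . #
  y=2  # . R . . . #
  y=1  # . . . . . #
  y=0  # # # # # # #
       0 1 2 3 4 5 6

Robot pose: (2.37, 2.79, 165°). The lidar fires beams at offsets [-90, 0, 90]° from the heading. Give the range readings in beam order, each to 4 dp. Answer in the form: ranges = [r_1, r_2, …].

beam 1: φ=-90°, α=75°
  direction (0.2588, 0.9659); cell (2,2); t to first gridline: x 2.4341, y 0.2174 (then +3.8637 / +1.0353)
    (2,3) via y @ 0.2174  # hit
  → r_1 = 0.2174
beam 2: φ=0°, α=165°
  direction (-0.9659, 0.2588); cell (2,2); t to first gridline: x 0.3831, y 0.8114 (then +1.0353 / +3.8637)
    (1,2) via x @ 0.3831
    (1,3) via y @ 0.8114
    (0,3) via x @ 1.4183  # hit
  → r_2 = 1.4183
beam 3: φ=90°, α=255°
  direction (-0.2588, -0.9659); cell (2,2); t to first gridline: x 1.4296, y 0.8179 (then +3.8637 / +1.0353)
    (2,1) via y @ 0.8179
    (1,1) via x @ 1.4296
    (1,0) via y @ 1.8531  # hit
  → r_3 = 1.8531

ranges = [0.2174, 1.4183, 1.8531]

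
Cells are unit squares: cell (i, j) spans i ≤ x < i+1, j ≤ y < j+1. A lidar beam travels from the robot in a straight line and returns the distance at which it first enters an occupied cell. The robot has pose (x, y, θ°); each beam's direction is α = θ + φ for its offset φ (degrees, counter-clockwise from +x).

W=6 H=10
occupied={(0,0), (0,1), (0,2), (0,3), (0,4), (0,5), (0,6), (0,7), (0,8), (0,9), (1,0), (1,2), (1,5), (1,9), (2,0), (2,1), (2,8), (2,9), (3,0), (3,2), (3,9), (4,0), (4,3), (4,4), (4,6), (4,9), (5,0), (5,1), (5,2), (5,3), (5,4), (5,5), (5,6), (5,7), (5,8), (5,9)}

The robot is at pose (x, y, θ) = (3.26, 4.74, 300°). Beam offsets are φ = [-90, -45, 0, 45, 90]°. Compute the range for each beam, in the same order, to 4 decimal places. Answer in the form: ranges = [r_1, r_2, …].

ranges = [2.6096, 2.8367, 1.4800, 0.7661, 2.0092]

beam 1: φ=-90°, α=210°
  dir = (cos 210°, sin 210°) = (-0.8660, -0.5000); from cell (3,4)
  next x-line at t=0.3002, next y-line at t=1.4800; Δt_x=1.1547, Δt_y=2.0000
    x: enter (2,4) at t=0.3002
    x: enter (1,4) at t=1.4549
    y: enter (1,3) at t=1.4800
    x: enter (0,3) at t=2.6096 ← occupied
  → r_1 = 2.6096
beam 2: φ=-45°, α=255°
  dir = (cos 255°, sin 255°) = (-0.2588, -0.9659); from cell (3,4)
  next x-line at t=1.0046, next y-line at t=0.7661; Δt_x=3.8637, Δt_y=1.0353
    y: enter (3,3) at t=0.7661
    x: enter (2,3) at t=1.0046
    y: enter (2,2) at t=1.8014
    y: enter (2,1) at t=2.8367 ← occupied
  → r_2 = 2.8367
beam 3: φ=0°, α=300°
  dir = (cos 300°, sin 300°) = (0.5000, -0.8660); from cell (3,4)
  next x-line at t=1.4800, next y-line at t=0.8545; Δt_x=2.0000, Δt_y=1.1547
    y: enter (3,3) at t=0.8545
    x: enter (4,3) at t=1.4800 ← occupied
  → r_3 = 1.4800
beam 4: φ=45°, α=345°
  dir = (cos 345°, sin 345°) = (0.9659, -0.2588); from cell (3,4)
  next x-line at t=0.7661, next y-line at t=2.8591; Δt_x=1.0353, Δt_y=3.8637
    x: enter (4,4) at t=0.7661 ← occupied
  → r_4 = 0.7661
beam 5: φ=90°, α=30°
  dir = (cos 30°, sin 30°) = (0.8660, 0.5000); from cell (3,4)
  next x-line at t=0.8545, next y-line at t=0.5200; Δt_x=1.1547, Δt_y=2.0000
    y: enter (3,5) at t=0.5200
    x: enter (4,5) at t=0.8545
    x: enter (5,5) at t=2.0092 ← occupied
  → r_5 = 2.0092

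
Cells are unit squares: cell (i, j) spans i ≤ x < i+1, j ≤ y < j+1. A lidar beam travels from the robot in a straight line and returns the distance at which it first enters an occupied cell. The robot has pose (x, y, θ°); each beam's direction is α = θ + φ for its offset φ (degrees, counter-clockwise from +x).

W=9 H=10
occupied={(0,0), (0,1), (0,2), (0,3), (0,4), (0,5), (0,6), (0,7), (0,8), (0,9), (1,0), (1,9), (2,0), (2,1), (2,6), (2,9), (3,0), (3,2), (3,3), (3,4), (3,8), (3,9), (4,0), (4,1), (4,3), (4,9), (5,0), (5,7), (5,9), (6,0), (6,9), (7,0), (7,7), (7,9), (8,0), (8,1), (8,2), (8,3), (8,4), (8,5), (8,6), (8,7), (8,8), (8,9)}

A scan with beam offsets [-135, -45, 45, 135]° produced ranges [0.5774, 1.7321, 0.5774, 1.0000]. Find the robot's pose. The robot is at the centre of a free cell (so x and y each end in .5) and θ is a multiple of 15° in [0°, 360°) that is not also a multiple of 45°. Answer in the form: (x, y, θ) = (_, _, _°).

(x, y, θ) = (5.5, 8.5, 15°)

Candidates: 46 free-cell centres × 16 headings = 736 poses. Raycast each; keep the one whose scan matches to 4 dp.
  (6.5, 2.5, 105°): beam 1 = 1.7321 ≠ 0.5774 ✗
  (5.5, 6.5, 105°): beam 1 = 2.8868 ≠ 0.5774 ✗
  (7.5, 6.5, 195°): beam 3 = 5.1962 ≠ 0.5774 ✗
  …
  (5.5, 8.5, 15°): r_1=0.5774, r_2=1.7321, r_3=0.5774, r_4=1.0000 — all match ✓
No second candidate reproduces the full scan.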